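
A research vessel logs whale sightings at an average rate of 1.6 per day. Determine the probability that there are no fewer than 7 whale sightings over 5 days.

Over the interval, μ = 1.6 × 5 = 8 (5 days).
P(N ≥ 7) = 1 − P(N ≤ 6) = 1 − Σ_{j=0}^{6} e^(−μ) μ^j/j! ≈ 0.6866.

0.6866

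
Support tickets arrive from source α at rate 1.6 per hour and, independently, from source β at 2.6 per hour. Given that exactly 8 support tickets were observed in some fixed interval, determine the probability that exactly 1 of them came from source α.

Given the total, each event is independently from source α with probability p = λ_α/(λ_α+λ_β) = 1.6/4.2 ≈ 0.3810.
So K ~ Binomial(8, 1.6/4.2): P(K = 1) = C(8,1) · (1.6/4.2)^1 · (2.6/4.2)^7 ≈ 0.1062.

0.1062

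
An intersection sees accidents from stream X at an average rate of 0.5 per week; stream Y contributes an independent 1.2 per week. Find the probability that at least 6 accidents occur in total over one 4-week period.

Independent Poisson processes superpose: combined rate λ = 0.5 + 1.2 = 1.7 per week.
Over the interval, μ = 1.7 × 4 = 6.8 (a 4-week period = 4 weeks).
P(N ≥ 6) = 1 − P(N ≤ 5) ≈ 0.6730.

0.6730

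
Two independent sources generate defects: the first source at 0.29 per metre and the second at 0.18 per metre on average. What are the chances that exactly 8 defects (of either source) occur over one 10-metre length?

Independent Poisson processes superpose: combined rate λ = 0.29 + 0.18 = 0.47 per metre.
Over the interval, μ = 0.47 × 10 = 4.7 (a 10-metre length = 10 metres).
P(N = 8) = e^(−4.7) · 4.7^8/8! ≈ 0.0537.

0.0537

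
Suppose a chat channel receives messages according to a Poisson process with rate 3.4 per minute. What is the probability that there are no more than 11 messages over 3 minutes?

0.6738

Over the interval, μ = 3.4 × 3 = 10.2 (3 minutes).
P(N ≤ 11) = Σ_{j=0}^{11} e^(−μ) μ^j/j! ≈ 0.6738.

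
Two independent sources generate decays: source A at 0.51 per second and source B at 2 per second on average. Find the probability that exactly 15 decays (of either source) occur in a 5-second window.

Independent Poisson processes superpose: combined rate λ = 0.51 + 2 = 2.51 per second.
Over the interval, μ = 2.51 × 5 = 12.55 (a 5-second window = 5 seconds).
P(N = 15) = e^(−12.55) · 12.55^15/15! ≈ 0.0818.

0.0818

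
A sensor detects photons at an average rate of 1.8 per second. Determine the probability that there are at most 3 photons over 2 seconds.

0.5152

Over the interval, μ = 1.8 × 2 = 3.6 (2 seconds).
P(N ≤ 3) = Σ_{j=0}^{3} e^(−μ) μ^j/j! ≈ 0.5152.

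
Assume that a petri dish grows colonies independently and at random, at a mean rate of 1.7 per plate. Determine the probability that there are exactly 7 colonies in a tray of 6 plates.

Over the interval, μ = 1.7 × 6 = 10.2 (a tray of 6 plates = 6 plates).
P(N = 7) = e^(−μ) μ^7/7! = e^(−10.2) · 10.2^7/5040 ≈ 0.0847.

0.0847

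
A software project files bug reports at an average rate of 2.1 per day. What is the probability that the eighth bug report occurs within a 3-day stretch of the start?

0.2983

Over the interval, μ = 2.1 × 3 = 6.3 (a 3-day stretch = 3 days).
The eighth arrival falls in the interval iff at least 8 events occur there: P(S_8 ≤ t) = P(N ≥ 8) = 1 − P(N ≤ 7) ≈ 0.2983.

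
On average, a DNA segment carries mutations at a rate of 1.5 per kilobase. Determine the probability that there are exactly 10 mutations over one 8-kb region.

Over the interval, μ = 1.5 × 8 = 12 (an 8-kb region = 8 kilobases).
P(N = 10) = e^(−μ) μ^10/10! = e^(−12) · 12^10/3628800 ≈ 0.1048.

0.1048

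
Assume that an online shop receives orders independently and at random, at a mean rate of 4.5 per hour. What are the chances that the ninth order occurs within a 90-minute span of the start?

Over the interval, μ = 4.5 × 1.5 = 6.75 (a 90-minute span = 1.5 hours).
The ninth arrival falls in the interval iff at least 9 events occur there: P(S_9 ≤ t) = P(N ≥ 9) = 1 − P(N ≤ 8) ≈ 0.2389.

0.2389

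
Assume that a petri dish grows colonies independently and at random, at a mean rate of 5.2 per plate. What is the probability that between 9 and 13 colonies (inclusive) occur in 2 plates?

0.5440

Over the interval, μ = 5.2 × 2 = 10.4 (2 plates).
P(9 ≤ N ≤ 13) = Σ_{j=9}^{13} e^(−10.4) · 10.4^j/j! ≈ 0.5440.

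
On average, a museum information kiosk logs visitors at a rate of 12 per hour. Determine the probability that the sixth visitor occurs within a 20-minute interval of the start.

0.2149

Over the interval, μ = 12 × 1/3 = 4 (a 20-minute interval = 1/3 hours).
The sixth arrival falls in the interval iff at least 6 events occur there: P(S_6 ≤ t) = P(N ≥ 6) = 1 − P(N ≤ 5) ≈ 0.2149.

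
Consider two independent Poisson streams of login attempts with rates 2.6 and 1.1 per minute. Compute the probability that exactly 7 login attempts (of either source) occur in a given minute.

Independent Poisson processes superpose: combined rate λ = 2.6 + 1.1 = 3.7 per minute.
So μ = 3.7.
P(N = 7) = e^(−3.7) · 3.7^7/7! ≈ 0.0466.

0.0466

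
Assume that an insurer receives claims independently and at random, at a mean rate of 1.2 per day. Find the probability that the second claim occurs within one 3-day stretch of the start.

Over the interval, μ = 1.2 × 3 = 3.6 (a 3-day stretch = 3 days).
The second arrival falls in the interval iff at least 2 events occur there: P(S_2 ≤ t) = P(N ≥ 2) = 1 − P(N ≤ 1) ≈ 0.8743.

0.8743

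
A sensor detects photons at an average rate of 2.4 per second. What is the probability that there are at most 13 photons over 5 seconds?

Over the interval, μ = 2.4 × 5 = 12 (5 seconds).
P(N ≤ 13) = Σ_{j=0}^{13} e^(−μ) μ^j/j! ≈ 0.6815.

0.6815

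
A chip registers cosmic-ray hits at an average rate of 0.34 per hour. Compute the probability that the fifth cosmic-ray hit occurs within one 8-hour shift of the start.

0.1401

Over the interval, μ = 0.34 × 8 = 2.72 (an 8-hour shift = 8 hours).
The fifth arrival falls in the interval iff at least 5 events occur there: P(S_5 ≤ t) = P(N ≥ 5) = 1 − P(N ≤ 4) ≈ 0.1401.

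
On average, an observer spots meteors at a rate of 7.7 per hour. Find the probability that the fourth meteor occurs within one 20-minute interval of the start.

Over the interval, μ = 7.7 × 1/3 ≈ 2.56667 (a 20-minute interval = 1/3 hours).
The fourth arrival falls in the interval iff at least 4 events occur there: P(S_4 ≤ t) = P(N ≥ 4) = 1 − P(N ≤ 3) ≈ 0.2568.

0.2568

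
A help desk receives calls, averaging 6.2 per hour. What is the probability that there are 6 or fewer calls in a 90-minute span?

Over the interval, μ = 6.2 × 1.5 = 9.3 (a 90-minute span = 1.5 hours).
P(N ≤ 6) = Σ_{j=0}^{6} e^(−μ) μ^j/j! ≈ 0.1808.

0.1808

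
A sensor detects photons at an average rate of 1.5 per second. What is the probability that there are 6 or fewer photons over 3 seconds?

0.8311

Over the interval, μ = 1.5 × 3 = 4.5 (3 seconds).
P(N ≤ 6) = Σ_{j=0}^{6} e^(−μ) μ^j/j! ≈ 0.8311.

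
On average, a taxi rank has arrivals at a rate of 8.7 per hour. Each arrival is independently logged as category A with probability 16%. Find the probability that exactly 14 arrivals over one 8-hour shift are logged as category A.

Thinning: the arrivals that are logged as category A themselves form a Poisson process with rate 0.16 × 8.7 = 1.392 per hour.
Over the interval, μ = 1.392 × 8 = 11.136 (an 8-hour shift = 8 hours).
P(N = 14) = e^(−11.136) · 11.136^14/14! ≈ 0.0754.

0.0754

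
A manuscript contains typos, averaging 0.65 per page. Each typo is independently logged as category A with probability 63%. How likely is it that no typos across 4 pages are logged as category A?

Thinning: the typos that are logged as category A themselves form a Poisson process with rate 0.63 × 0.65 = 0.4095 per page.
Over the interval, μ = 0.4095 × 4 = 1.638 (4 pages).
P(N = 0) = e^(−1.638) · 1.638^0/0! ≈ 0.1944.

0.1944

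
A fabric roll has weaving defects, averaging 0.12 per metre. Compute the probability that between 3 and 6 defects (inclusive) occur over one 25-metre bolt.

Over the interval, μ = 0.12 × 25 = 3 (a 25-metre bolt = 25 metres).
P(3 ≤ N ≤ 6) = Σ_{j=3}^{6} e^(−3) · 3^j/j! ≈ 0.5433.

0.5433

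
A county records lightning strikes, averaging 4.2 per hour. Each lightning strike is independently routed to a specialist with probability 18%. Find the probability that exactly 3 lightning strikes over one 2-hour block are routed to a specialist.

0.1270

Thinning: the lightning strikes that are routed to a specialist themselves form a Poisson process with rate 0.18 × 4.2 = 0.756 per hour.
Over the interval, μ = 0.756 × 2 = 1.512 (a 2-hour block = 2 hours).
P(N = 3) = e^(−1.512) · 1.512^3/3! ≈ 0.1270.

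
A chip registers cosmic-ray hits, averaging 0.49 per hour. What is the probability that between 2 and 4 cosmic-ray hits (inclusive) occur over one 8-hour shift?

Over the interval, μ = 0.49 × 8 = 3.92 (an 8-hour shift = 8 hours).
P(2 ≤ N ≤ 4) = Σ_{j=2}^{4} e^(−3.92) · 3.92^j/j! ≈ 0.5468.

0.5468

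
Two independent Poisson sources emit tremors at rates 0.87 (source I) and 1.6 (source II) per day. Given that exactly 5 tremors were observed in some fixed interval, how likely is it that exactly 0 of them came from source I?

Given the total, each event is independently from source I with probability p = λ_I/(λ_I+λ_II) = 0.87/2.47 ≈ 0.3522.
So K ~ Binomial(5, 0.87/2.47): P(K = 0) = C(5,0) · (0.87/2.47)^0 · (1.6/2.47)^5 ≈ 0.1141.

0.1141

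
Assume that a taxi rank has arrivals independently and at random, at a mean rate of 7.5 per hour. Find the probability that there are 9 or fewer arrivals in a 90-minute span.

Over the interval, μ = 7.5 × 1.5 = 11.25 (a 90-minute span = 1.5 hours).
P(N ≤ 9) = Σ_{j=0}^{9} e^(−μ) μ^j/j! ≈ 0.3140.

0.3140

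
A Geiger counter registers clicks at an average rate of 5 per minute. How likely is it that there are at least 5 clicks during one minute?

0.5595

With mean μ = 5 per minute,
P(N ≥ 5) = 1 − P(N ≤ 4) = 1 − Σ_{j=0}^{4} e^(−μ) μ^j/j! ≈ 0.5595.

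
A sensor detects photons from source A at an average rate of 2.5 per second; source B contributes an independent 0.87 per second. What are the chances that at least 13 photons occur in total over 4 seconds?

0.5886

Independent Poisson processes superpose: combined rate λ = 2.5 + 0.87 = 3.37 per second.
Over the interval, μ = 3.37 × 4 = 13.48 (4 seconds).
P(N ≥ 13) = 1 − P(N ≤ 12) ≈ 0.5886.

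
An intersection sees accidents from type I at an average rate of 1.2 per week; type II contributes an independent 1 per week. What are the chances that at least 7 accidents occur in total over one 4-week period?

0.7744

Independent Poisson processes superpose: combined rate λ = 1.2 + 1 = 2.2 per week.
Over the interval, μ = 2.2 × 4 = 8.8 (a 4-week period = 4 weeks).
P(N ≥ 7) = 1 − P(N ≤ 6) ≈ 0.7744.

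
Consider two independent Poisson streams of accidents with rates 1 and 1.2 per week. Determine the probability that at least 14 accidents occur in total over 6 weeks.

Independent Poisson processes superpose: combined rate λ = 1 + 1.2 = 2.2 per week.
Over the interval, μ = 2.2 × 6 = 13.2 (6 weeks).
P(N ≥ 14) = 1 − P(N ≤ 13) ≈ 0.4489.

0.4489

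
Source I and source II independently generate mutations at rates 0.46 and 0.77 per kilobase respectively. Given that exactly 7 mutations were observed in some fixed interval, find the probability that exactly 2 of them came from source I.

0.2824

Given the total, each event is independently from source I with probability p = λ_I/(λ_I+λ_II) = 0.46/1.23 ≈ 0.3740.
So K ~ Binomial(7, 0.46/1.23): P(K = 2) = C(7,2) · (0.46/1.23)^2 · (0.77/1.23)^5 ≈ 0.2824.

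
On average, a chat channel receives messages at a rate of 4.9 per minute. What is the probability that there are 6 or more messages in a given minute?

0.3665

With mean μ = 4.9 per minute,
P(N ≥ 6) = 1 − P(N ≤ 5) = 1 − Σ_{j=0}^{5} e^(−μ) μ^j/j! ≈ 0.3665.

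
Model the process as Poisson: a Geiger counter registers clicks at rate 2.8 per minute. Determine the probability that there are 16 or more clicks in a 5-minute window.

0.3306

Over the interval, μ = 2.8 × 5 = 14 (a 5-minute window = 5 minutes).
P(N ≥ 16) = 1 − P(N ≤ 15) = 1 − Σ_{j=0}^{15} e^(−μ) μ^j/j! ≈ 0.3306.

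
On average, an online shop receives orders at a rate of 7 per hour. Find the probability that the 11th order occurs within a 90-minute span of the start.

0.4793

Over the interval, μ = 7 × 1.5 = 10.5 (a 90-minute span = 1.5 hours).
The 11th arrival falls in the interval iff at least 11 events occur there: P(S_11 ≤ t) = P(N ≥ 11) = 1 − P(N ≤ 10) ≈ 0.4793.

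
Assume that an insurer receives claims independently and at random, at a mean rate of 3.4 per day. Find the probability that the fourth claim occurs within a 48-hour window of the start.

Over the interval, μ = 3.4 × 2 = 6.8 (a 48-hour window = 2 days).
The fourth arrival falls in the interval iff at least 4 events occur there: P(S_4 ≤ t) = P(N ≥ 4) = 1 − P(N ≤ 3) ≈ 0.9072.

0.9072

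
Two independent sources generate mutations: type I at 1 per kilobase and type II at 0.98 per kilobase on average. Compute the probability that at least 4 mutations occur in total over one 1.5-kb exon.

Independent Poisson processes superpose: combined rate λ = 1 + 0.98 = 1.98 per kilobase.
Over the interval, μ = 1.98 × 1.5 = 2.97 (a 1.5-kb exon = 1.5 kilobases).
P(N ≥ 4) = 1 − P(N ≤ 3) ≈ 0.3460.

0.3460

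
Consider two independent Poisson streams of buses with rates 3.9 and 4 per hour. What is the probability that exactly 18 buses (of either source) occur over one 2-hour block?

Independent Poisson processes superpose: combined rate λ = 3.9 + 4 = 7.9 per hour.
Over the interval, μ = 7.9 × 2 = 15.8 (a 2-hour block = 2 hours).
P(N = 18) = e^(−15.8) · 15.8^18/18! ≈ 0.0808.

0.0808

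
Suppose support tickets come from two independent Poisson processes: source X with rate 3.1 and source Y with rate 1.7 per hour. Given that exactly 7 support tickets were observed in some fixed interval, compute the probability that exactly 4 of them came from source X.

0.2705

Given the total, each event is independently from source X with probability p = λ_X/(λ_X+λ_Y) = 3.1/4.8 ≈ 0.6458.
So K ~ Binomial(7, 3.1/4.8): P(K = 4) = C(7,4) · (3.1/4.8)^4 · (1.7/4.8)^3 ≈ 0.2705.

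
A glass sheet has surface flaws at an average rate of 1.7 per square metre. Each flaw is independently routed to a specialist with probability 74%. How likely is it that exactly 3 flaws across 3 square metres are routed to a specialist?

0.2057

Thinning: the flaws that are routed to a specialist themselves form a Poisson process with rate 0.74 × 1.7 = 1.258 per square metre.
Over the interval, μ = 1.258 × 3 = 3.774 (3 square metres).
P(N = 3) = e^(−3.774) · 3.774^3/3! ≈ 0.2057.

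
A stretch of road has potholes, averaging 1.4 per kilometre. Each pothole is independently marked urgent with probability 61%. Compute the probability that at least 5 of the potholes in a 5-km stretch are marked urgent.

0.4238

Thinning: the potholes that are marked urgent themselves form a Poisson process with rate 0.61 × 1.4 = 0.854 per kilometre.
Over the interval, μ = 0.854 × 5 = 4.27 (a 5-km stretch = 5 kilometres).
P(N ≥ 5) = 1 − P(N ≤ 4) ≈ 0.4238.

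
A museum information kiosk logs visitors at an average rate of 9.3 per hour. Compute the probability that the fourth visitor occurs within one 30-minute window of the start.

0.6824

Over the interval, μ = 9.3 × 0.5 = 4.65 (a 30-minute window = 0.5 hours).
The fourth arrival falls in the interval iff at least 4 events occur there: P(S_4 ≤ t) = P(N ≥ 4) = 1 − P(N ≤ 3) ≈ 0.6824.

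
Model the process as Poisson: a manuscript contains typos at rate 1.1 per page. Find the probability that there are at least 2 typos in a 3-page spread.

0.8414

Over the interval, μ = 1.1 × 3 = 3.3 (a 3-page spread = 3 pages).
P(N ≥ 2) = 1 − P(N ≤ 1) = 1 − Σ_{j=0}^{1} e^(−μ) μ^j/j! ≈ 0.8414.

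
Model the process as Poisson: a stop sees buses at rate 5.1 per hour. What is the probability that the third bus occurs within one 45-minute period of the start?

0.7351

Over the interval, μ = 5.1 × 0.75 = 3.825 (a 45-minute period = 0.75 hours).
The third arrival falls in the interval iff at least 3 events occur there: P(S_3 ≤ t) = P(N ≥ 3) = 1 − P(N ≤ 2) ≈ 0.7351.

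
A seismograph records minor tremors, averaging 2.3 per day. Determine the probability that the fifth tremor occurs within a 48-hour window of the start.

0.4868

Over the interval, μ = 2.3 × 2 = 4.6 (a 48-hour window = 2 days).
The fifth arrival falls in the interval iff at least 5 events occur there: P(S_5 ≤ t) = P(N ≥ 5) = 1 − P(N ≤ 4) ≈ 0.4868.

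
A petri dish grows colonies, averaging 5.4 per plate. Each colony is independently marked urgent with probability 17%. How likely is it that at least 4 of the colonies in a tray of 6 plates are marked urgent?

0.7992

Thinning: the colonies that are marked urgent themselves form a Poisson process with rate 0.17 × 5.4 = 0.918 per plate.
Over the interval, μ = 0.918 × 6 = 5.508 (a tray of 6 plates = 6 plates).
P(N ≥ 4) = 1 − P(N ≤ 3) ≈ 0.7992.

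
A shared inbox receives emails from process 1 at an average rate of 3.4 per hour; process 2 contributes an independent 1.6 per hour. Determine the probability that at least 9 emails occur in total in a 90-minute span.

0.3380

Independent Poisson processes superpose: combined rate λ = 3.4 + 1.6 = 5 per hour.
Over the interval, μ = 5 × 1.5 = 7.5 (a 90-minute span = 1.5 hours).
P(N ≥ 9) = 1 − P(N ≤ 8) ≈ 0.3380.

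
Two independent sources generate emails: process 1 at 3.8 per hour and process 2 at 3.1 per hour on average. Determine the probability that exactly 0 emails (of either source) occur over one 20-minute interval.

Independent Poisson processes superpose: combined rate λ = 3.8 + 3.1 = 6.9 per hour.
Over the interval, μ = 6.9 × 1/3 = 2.3 (a 20-minute interval = 1/3 hours).
P(N = 0) = e^(−2.3) · 2.3^0/0! ≈ 0.1003.

0.1003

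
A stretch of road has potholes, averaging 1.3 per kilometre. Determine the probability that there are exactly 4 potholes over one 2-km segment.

0.1414

Over the interval, μ = 1.3 × 2 = 2.6 (a 2-km segment = 2 kilometres).
P(N = 4) = e^(−μ) μ^4/4! = e^(−2.6) · 2.6^4/24 ≈ 0.1414.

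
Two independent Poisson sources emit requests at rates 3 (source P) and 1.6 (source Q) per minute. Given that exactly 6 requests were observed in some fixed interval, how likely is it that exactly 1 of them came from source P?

Given the total, each event is independently from source P with probability p = λ_P/(λ_P+λ_Q) = 3/4.6 ≈ 0.6522.
So K ~ Binomial(6, 3/4.6): P(K = 1) = C(6,1) · (3/4.6)^1 · (1.6/4.6)^5 ≈ 0.0199.

0.0199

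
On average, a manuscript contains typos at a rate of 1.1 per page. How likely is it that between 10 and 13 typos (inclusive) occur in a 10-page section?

Over the interval, μ = 1.1 × 10 = 11 (a 10-page section = 10 pages).
P(10 ≤ N ≤ 13) = Σ_{j=10}^{13} e^(−11) · 11^j/j! ≈ 0.4408.

0.4408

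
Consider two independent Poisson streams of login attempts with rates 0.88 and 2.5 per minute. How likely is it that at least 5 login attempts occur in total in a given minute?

Independent Poisson processes superpose: combined rate λ = 0.88 + 2.5 = 3.38 per minute.
So μ = 3.38.
P(N ≥ 5) = 1 − P(N ≤ 4) ≈ 0.2521.

0.2521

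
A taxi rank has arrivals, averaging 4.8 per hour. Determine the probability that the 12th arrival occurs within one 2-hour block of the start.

Over the interval, μ = 4.8 × 2 = 9.6 (a 2-hour block = 2 hours).
The 12th arrival falls in the interval iff at least 12 events occur there: P(S_12 ≤ t) = P(N ≥ 12) = 1 − P(N ≤ 11) ≈ 0.2588.

0.2588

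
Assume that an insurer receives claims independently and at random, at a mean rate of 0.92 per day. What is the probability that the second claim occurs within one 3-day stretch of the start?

Over the interval, μ = 0.92 × 3 = 2.76 (a 3-day stretch = 3 days).
The second arrival falls in the interval iff at least 2 events occur there: P(S_2 ≤ t) = P(N ≥ 2) = 1 − P(N ≤ 1) ≈ 0.7620.

0.7620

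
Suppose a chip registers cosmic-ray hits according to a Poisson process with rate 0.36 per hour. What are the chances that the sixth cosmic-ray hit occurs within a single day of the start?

0.8606

Over the interval, μ = 0.36 × 24 = 8.64 (a day = 24 hours).
The sixth arrival falls in the interval iff at least 6 events occur there: P(S_6 ≤ t) = P(N ≥ 6) = 1 − P(N ≤ 5) ≈ 0.8606.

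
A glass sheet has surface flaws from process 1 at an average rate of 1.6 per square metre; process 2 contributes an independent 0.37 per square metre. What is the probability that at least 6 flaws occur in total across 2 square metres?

0.2056

Independent Poisson processes superpose: combined rate λ = 1.6 + 0.37 = 1.97 per square metre.
Over the interval, μ = 1.97 × 2 = 3.94 (2 square metres).
P(N ≥ 6) = 1 − P(N ≤ 5) ≈ 0.2056.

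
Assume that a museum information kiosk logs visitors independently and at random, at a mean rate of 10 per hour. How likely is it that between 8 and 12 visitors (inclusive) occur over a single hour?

With mean μ = 10 per hour,
P(8 ≤ N ≤ 12) = Σ_{j=8}^{12} e^(−10) · 10^j/j! ≈ 0.5713.

0.5713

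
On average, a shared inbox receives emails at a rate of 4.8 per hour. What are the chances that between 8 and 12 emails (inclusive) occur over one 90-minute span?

0.3984

Over the interval, μ = 4.8 × 1.5 = 7.2 (a 90-minute span = 1.5 hours).
P(8 ≤ N ≤ 12) = Σ_{j=8}^{12} e^(−7.2) · 7.2^j/j! ≈ 0.3984.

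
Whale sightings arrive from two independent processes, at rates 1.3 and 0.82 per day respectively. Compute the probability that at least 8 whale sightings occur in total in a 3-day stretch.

0.3069

Independent Poisson processes superpose: combined rate λ = 1.3 + 0.82 = 2.12 per day.
Over the interval, μ = 2.12 × 3 = 6.36 (a 3-day stretch = 3 days).
P(N ≥ 8) = 1 − P(N ≤ 7) ≈ 0.3069.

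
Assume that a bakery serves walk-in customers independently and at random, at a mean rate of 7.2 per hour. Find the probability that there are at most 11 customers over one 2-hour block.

Over the interval, μ = 7.2 × 2 = 14.4 (a 2-hour block = 2 hours).
P(N ≤ 11) = Σ_{j=0}^{11} e^(−μ) μ^j/j! ≈ 0.2277.

0.2277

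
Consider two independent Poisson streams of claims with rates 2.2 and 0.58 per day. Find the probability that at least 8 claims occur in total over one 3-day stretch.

0.5934

Independent Poisson processes superpose: combined rate λ = 2.2 + 0.58 = 2.78 per day.
Over the interval, μ = 2.78 × 3 = 8.34 (a 3-day stretch = 3 days).
P(N ≥ 8) = 1 − P(N ≤ 7) ≈ 0.5934.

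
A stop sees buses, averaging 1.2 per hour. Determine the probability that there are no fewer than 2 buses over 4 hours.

Over the interval, μ = 1.2 × 4 = 4.8 (4 hours).
P(N ≥ 2) = 1 − P(N ≤ 1) = 1 − Σ_{j=0}^{1} e^(−μ) μ^j/j! ≈ 0.9523.

0.9523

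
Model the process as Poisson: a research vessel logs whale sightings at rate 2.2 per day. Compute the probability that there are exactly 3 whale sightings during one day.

With mean μ = 2.2 per day,
P(N = 3) = e^(−μ) μ^3/3! = e^(−2.2) · 2.2^3/6 ≈ 0.1966.

0.1966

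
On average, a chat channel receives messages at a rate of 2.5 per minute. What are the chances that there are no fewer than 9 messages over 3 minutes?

0.3380

Over the interval, μ = 2.5 × 3 = 7.5 (3 minutes).
P(N ≥ 9) = 1 − P(N ≤ 8) = 1 − Σ_{j=0}^{8} e^(−μ) μ^j/j! ≈ 0.3380.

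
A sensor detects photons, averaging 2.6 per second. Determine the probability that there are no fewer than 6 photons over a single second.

With mean μ = 2.6 per second,
P(N ≥ 6) = 1 − P(N ≤ 5) = 1 − Σ_{j=0}^{5} e^(−μ) μ^j/j! ≈ 0.0490.

0.0490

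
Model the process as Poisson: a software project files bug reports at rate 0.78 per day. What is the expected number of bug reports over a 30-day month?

23.4

E[N] = λt = 0.78 × 30 = 23.4 (a 30-day month = 30 days).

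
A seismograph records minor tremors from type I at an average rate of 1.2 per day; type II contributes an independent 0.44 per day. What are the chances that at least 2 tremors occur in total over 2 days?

Independent Poisson processes superpose: combined rate λ = 1.2 + 0.44 = 1.64 per day.
Over the interval, μ = 1.64 × 2 = 3.28 (2 days).
P(N ≥ 2) = 1 − P(N ≤ 1) ≈ 0.8390.

0.8390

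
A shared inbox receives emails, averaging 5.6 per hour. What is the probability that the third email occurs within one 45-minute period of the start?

0.7898

Over the interval, μ = 5.6 × 0.75 = 4.2 (a 45-minute period = 0.75 hours).
The third arrival falls in the interval iff at least 3 events occur there: P(S_3 ≤ t) = P(N ≥ 3) = 1 − P(N ≤ 2) ≈ 0.7898.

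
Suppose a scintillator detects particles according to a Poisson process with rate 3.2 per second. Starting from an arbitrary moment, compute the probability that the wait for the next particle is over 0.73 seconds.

The wait for the next event is exponential with rate λ = 3.2 per second.
P(T > 0.73) = e^(−λt) = e^(−3.2 × 0.73) = e^(−2.336) ≈ 0.0967.

0.0967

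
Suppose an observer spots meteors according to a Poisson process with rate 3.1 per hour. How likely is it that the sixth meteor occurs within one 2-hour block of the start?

0.5859

Over the interval, μ = 3.1 × 2 = 6.2 (a 2-hour block = 2 hours).
The sixth arrival falls in the interval iff at least 6 events occur there: P(S_6 ≤ t) = P(N ≥ 6) = 1 − P(N ≤ 5) ≈ 0.5859.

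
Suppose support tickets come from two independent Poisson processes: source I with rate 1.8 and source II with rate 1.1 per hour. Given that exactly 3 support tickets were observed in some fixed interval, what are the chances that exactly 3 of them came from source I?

Given the total, each event is independently from source I with probability p = λ_I/(λ_I+λ_II) = 1.8/2.9 ≈ 0.6207.
So K ~ Binomial(3, 1.8/2.9): P(K = 3) = C(3,3) · (1.8/2.9)^3 · (1.1/2.9)^0 ≈ 0.2391.

0.2391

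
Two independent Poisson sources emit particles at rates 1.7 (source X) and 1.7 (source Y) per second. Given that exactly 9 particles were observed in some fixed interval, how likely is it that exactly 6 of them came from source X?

0.1641

Given the total, each event is independently from source X with probability p = λ_X/(λ_X+λ_Y) = 1.7/3.4 = 0.5000.
So K ~ Binomial(9, 1.7/3.4): P(K = 6) = C(9,6) · (1.7/3.4)^6 · (1.7/3.4)^3 ≈ 0.1641.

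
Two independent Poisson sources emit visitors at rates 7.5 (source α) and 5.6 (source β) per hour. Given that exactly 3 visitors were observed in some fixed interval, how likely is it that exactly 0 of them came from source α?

Given the total, each event is independently from source α with probability p = λ_α/(λ_α+λ_β) = 7.5/13.1 ≈ 0.5725.
So K ~ Binomial(3, 7.5/13.1): P(K = 0) = C(3,0) · (7.5/13.1)^0 · (5.6/13.1)^3 ≈ 0.0781.

0.0781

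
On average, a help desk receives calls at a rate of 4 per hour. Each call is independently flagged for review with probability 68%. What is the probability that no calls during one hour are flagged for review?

Thinning: the calls that are flagged for review themselves form a Poisson process with rate 0.68 × 4 = 2.72 per hour.
So μ = 2.72.
P(N = 0) = e^(−2.72) · 2.72^0/0! ≈ 0.0659.

0.0659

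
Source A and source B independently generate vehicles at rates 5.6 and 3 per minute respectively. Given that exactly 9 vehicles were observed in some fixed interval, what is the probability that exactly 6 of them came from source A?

Given the total, each event is independently from source A with probability p = λ_A/(λ_A+λ_B) = 5.6/8.6 ≈ 0.6512.
So K ~ Binomial(9, 5.6/8.6): P(K = 6) = C(9,6) · (5.6/8.6)^6 · (3/8.6)^3 ≈ 0.2718.

0.2718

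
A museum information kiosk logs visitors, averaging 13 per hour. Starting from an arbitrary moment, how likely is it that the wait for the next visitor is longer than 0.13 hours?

0.1845

The wait for the next event is exponential with rate λ = 13 per hour.
P(T > 0.13) = e^(−λt) = e^(−13 × 0.13) = e^(−1.69) ≈ 0.1845.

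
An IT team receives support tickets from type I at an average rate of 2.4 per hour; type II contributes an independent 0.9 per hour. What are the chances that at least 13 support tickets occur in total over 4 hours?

0.5587

Independent Poisson processes superpose: combined rate λ = 2.4 + 0.9 = 3.3 per hour.
Over the interval, μ = 3.3 × 4 = 13.2 (4 hours).
P(N ≥ 13) = 1 − P(N ≤ 12) ≈ 0.5587.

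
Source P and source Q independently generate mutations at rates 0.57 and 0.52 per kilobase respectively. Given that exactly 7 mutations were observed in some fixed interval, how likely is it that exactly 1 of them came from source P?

Given the total, each event is independently from source P with probability p = λ_P/(λ_P+λ_Q) = 0.57/1.09 ≈ 0.5229.
So K ~ Binomial(7, 0.57/1.09): P(K = 1) = C(7,1) · (0.57/1.09)^1 · (0.52/1.09)^6 ≈ 0.0432.

0.0432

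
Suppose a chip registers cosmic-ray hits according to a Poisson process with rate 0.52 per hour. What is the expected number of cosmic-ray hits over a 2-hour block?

E[N] = λt = 0.52 × 2 = 1.04 (a 2-hour block = 2 hours).

1.04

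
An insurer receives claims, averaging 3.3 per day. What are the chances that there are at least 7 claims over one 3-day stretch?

0.8634

Over the interval, μ = 3.3 × 3 = 9.9 (a 3-day stretch = 3 days).
P(N ≥ 7) = 1 − P(N ≤ 6) = 1 − Σ_{j=0}^{6} e^(−μ) μ^j/j! ≈ 0.8634.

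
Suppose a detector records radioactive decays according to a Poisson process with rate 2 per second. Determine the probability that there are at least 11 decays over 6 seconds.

Over the interval, μ = 2 × 6 = 12 (6 seconds).
P(N ≥ 11) = 1 − P(N ≤ 10) = 1 − Σ_{j=0}^{10} e^(−μ) μ^j/j! ≈ 0.6528.

0.6528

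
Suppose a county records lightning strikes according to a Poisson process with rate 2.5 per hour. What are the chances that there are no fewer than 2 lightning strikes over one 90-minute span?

0.8883

Over the interval, μ = 2.5 × 1.5 = 3.75 (a 90-minute span = 1.5 hours).
P(N ≥ 2) = 1 − P(N ≤ 1) = 1 − Σ_{j=0}^{1} e^(−μ) μ^j/j! ≈ 0.8883.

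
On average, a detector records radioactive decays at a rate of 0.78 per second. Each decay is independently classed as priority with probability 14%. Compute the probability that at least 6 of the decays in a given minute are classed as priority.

Thinning: the decays that are classed as priority themselves form a Poisson process with rate 0.14 × 0.78 = 0.1092 per second.
Over the interval, μ = 0.1092 × 60 = 6.552 (a minute = 60 seconds).
P(N ≥ 6) = 1 − P(N ≤ 5) ≈ 0.6385.

0.6385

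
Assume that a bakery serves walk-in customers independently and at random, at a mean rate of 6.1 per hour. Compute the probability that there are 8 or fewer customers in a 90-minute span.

Over the interval, μ = 6.1 × 1.5 = 9.15 (a 90-minute span = 1.5 hours).
P(N ≤ 8) = Σ_{j=0}^{8} e^(−μ) μ^j/j! ≈ 0.4361.

0.4361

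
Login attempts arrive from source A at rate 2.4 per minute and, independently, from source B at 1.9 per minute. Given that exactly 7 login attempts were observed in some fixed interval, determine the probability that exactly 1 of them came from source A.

0.0291

Given the total, each event is independently from source A with probability p = λ_A/(λ_A+λ_B) = 2.4/4.3 ≈ 0.5581.
So K ~ Binomial(7, 2.4/4.3): P(K = 1) = C(7,1) · (2.4/4.3)^1 · (1.9/4.3)^6 ≈ 0.0291.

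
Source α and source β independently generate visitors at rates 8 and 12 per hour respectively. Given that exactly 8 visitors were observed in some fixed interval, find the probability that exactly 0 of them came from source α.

Given the total, each event is independently from source α with probability p = λ_α/(λ_α+λ_β) = 8/20 = 0.4000.
So K ~ Binomial(8, 8/20): P(K = 0) = C(8,0) · (8/20)^0 · (12/20)^8 ≈ 0.0168.

0.0168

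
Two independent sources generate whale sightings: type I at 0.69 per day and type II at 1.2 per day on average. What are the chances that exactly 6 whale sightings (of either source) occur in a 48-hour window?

0.0925

Independent Poisson processes superpose: combined rate λ = 0.69 + 1.2 = 1.89 per day.
Over the interval, μ = 1.89 × 2 = 3.78 (a 48-hour window = 2 days).
P(N = 6) = e^(−3.78) · 3.78^6/6! ≈ 0.0925.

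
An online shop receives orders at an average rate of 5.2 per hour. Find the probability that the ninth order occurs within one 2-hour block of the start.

0.7104

Over the interval, μ = 5.2 × 2 = 10.4 (a 2-hour block = 2 hours).
The ninth arrival falls in the interval iff at least 9 events occur there: P(S_9 ≤ t) = P(N ≥ 9) = 1 − P(N ≤ 8) ≈ 0.7104.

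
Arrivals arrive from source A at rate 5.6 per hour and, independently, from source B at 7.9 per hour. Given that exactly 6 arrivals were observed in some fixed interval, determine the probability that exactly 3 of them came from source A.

Given the total, each event is independently from source A with probability p = λ_A/(λ_A+λ_B) = 5.6/13.5 ≈ 0.4148.
So K ~ Binomial(6, 5.6/13.5): P(K = 3) = C(6,3) · (5.6/13.5)^3 · (7.9/13.5)^3 ≈ 0.2861.

0.2861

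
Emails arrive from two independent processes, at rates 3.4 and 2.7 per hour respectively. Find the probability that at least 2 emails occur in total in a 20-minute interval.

0.6029

Independent Poisson processes superpose: combined rate λ = 3.4 + 2.7 = 6.1 per hour.
Over the interval, μ = 6.1 × 1/3 ≈ 2.03333 (a 20-minute interval = 1/3 hours).
P(N ≥ 2) = 1 − P(N ≤ 1) ≈ 0.6029.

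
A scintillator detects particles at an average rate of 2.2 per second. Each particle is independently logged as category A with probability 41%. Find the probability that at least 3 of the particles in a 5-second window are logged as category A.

0.8275

Thinning: the particles that are logged as category A themselves form a Poisson process with rate 0.41 × 2.2 = 0.902 per second.
Over the interval, μ = 0.902 × 5 = 4.51 (a 5-second window = 5 seconds).
P(N ≥ 3) = 1 − P(N ≤ 2) ≈ 0.8275.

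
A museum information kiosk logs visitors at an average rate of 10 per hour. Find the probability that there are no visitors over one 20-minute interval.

0.0357

Over the interval, μ = 10 × 1/3 ≈ 3.33333 (a 20-minute interval = 1/3 hours).
P(N = 0) = e^(−μ) μ^0/0! = e^(−3.33333) · 3.33333^0/1 ≈ 0.0357.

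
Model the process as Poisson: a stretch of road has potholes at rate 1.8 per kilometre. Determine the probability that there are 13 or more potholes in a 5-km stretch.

0.1242

Over the interval, μ = 1.8 × 5 = 9 (a 5-km stretch = 5 kilometres).
P(N ≥ 13) = 1 − P(N ≤ 12) = 1 − Σ_{j=0}^{12} e^(−μ) μ^j/j! ≈ 0.1242.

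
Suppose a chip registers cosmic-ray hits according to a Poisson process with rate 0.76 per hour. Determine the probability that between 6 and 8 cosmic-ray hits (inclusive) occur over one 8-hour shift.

Over the interval, μ = 0.76 × 8 = 6.08 (an 8-hour shift = 8 hours).
P(6 ≤ N ≤ 8) = Σ_{j=6}^{8} e^(−6.08) · 6.08^j/j! ≈ 0.4060.

0.4060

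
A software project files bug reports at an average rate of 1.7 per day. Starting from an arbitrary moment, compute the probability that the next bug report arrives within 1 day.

0.8173

Inter-arrival times are exponential with rate λ = 1.7 per day.
P(T ≤ 1) = 1 − e^(−λt) = 1 − e^(−1.7 × 1) = 1 − e^(−1.7) ≈ 0.8173.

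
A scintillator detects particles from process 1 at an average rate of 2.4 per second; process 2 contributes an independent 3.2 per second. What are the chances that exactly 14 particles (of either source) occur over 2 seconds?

Independent Poisson processes superpose: combined rate λ = 2.4 + 3.2 = 5.6 per second.
Over the interval, μ = 5.6 × 2 = 11.2 (2 seconds).
P(N = 14) = e^(−11.2) · 11.2^14/14! ≈ 0.0767.

0.0767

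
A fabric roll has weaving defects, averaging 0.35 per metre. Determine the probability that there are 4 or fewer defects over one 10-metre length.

Over the interval, μ = 0.35 × 10 = 3.5 (a 10-metre length = 10 metres).
P(N ≤ 4) = Σ_{j=0}^{4} e^(−μ) μ^j/j! ≈ 0.7254.

0.7254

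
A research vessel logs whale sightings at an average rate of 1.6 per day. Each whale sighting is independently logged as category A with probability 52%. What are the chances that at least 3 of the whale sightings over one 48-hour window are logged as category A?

Thinning: the whale sightings that are logged as category A themselves form a Poisson process with rate 0.52 × 1.6 = 0.832 per day.
Over the interval, μ = 0.832 × 2 = 1.664 (a 48-hour window = 2 days).
P(N ≥ 3) = 1 − P(N ≤ 2) ≈ 0.2333.

0.2333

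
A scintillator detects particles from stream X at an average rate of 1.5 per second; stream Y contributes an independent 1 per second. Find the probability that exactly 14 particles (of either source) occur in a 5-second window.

0.0972

Independent Poisson processes superpose: combined rate λ = 1.5 + 1 = 2.5 per second.
Over the interval, μ = 2.5 × 5 = 12.5 (a 5-second window = 5 seconds).
P(N = 14) = e^(−12.5) · 12.5^14/14! ≈ 0.0972.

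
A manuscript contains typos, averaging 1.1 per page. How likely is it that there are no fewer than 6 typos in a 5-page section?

Over the interval, μ = 1.1 × 5 = 5.5 (a 5-page section = 5 pages).
P(N ≥ 6) = 1 − P(N ≤ 5) = 1 − Σ_{j=0}^{5} e^(−μ) μ^j/j! ≈ 0.4711.

0.4711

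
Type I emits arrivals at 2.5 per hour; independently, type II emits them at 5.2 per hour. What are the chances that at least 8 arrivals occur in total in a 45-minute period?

0.2257

Independent Poisson processes superpose: combined rate λ = 2.5 + 5.2 = 7.7 per hour.
Over the interval, μ = 7.7 × 0.75 = 5.775 (a 45-minute period = 0.75 hours).
P(N ≥ 8) = 1 − P(N ≤ 7) ≈ 0.2257.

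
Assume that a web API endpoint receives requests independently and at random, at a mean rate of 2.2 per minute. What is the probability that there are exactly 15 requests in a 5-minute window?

Over the interval, μ = 2.2 × 5 = 11 (a 5-minute window = 5 minutes).
P(N = 15) = e^(−μ) μ^15/15! = e^(−11) · 11^15/1307674368000 ≈ 0.0534.

0.0534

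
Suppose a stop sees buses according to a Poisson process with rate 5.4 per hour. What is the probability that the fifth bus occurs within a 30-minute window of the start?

0.1371

Over the interval, μ = 5.4 × 0.5 = 2.7 (a 30-minute window = 0.5 hours).
The fifth arrival falls in the interval iff at least 5 events occur there: P(S_5 ≤ t) = P(N ≥ 5) = 1 − P(N ≤ 4) ≈ 0.1371.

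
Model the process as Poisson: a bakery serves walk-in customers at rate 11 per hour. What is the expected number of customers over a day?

E[N] = λt = 11 × 24 = 264 (a day = 24 hours).

264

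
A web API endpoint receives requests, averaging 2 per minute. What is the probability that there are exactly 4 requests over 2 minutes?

0.1954

Over the interval, μ = 2 × 2 = 4 (2 minutes).
P(N = 4) = e^(−μ) μ^4/4! = e^(−4) · 4^4/24 ≈ 0.1954.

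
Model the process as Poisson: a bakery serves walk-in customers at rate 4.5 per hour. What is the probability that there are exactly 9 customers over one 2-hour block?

0.1318

Over the interval, μ = 4.5 × 2 = 9 (a 2-hour block = 2 hours).
P(N = 9) = e^(−μ) μ^9/9! = e^(−9) · 9^9/362880 ≈ 0.1318.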